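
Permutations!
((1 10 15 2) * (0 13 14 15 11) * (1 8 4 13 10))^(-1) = (0 11 10)(2 15 14 13 4 8) = [11, 1, 15, 3, 8, 5, 6, 7, 2, 9, 0, 10, 12, 4, 13, 14]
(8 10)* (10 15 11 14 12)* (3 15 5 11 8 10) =(3 15 8 5 11 14 12) =[0, 1, 2, 15, 4, 11, 6, 7, 5, 9, 10, 14, 3, 13, 12, 8]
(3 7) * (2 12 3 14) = (2 12 3 7 14) = [0, 1, 12, 7, 4, 5, 6, 14, 8, 9, 10, 11, 3, 13, 2]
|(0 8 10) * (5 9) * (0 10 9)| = 4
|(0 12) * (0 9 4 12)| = 3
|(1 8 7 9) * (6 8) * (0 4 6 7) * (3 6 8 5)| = 3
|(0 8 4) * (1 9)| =6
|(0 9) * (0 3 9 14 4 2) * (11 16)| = 4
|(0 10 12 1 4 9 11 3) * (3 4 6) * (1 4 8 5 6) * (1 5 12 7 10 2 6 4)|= |(0 2 6 3)(1 5 4 9 11 8 12)(7 10)|= 28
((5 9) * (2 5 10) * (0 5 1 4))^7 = [0, 1, 2, 3, 4, 5, 6, 7, 8, 9, 10] = (10)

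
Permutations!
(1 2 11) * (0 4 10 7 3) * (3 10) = [4, 2, 11, 0, 3, 5, 6, 10, 8, 9, 7, 1] = (0 4 3)(1 2 11)(7 10)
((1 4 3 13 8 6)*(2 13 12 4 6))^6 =(13) =[0, 1, 2, 3, 4, 5, 6, 7, 8, 9, 10, 11, 12, 13]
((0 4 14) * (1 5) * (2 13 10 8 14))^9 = [2, 5, 10, 3, 13, 1, 6, 7, 0, 9, 14, 11, 12, 8, 4] = (0 2 10 14 4 13 8)(1 5)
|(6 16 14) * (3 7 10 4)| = |(3 7 10 4)(6 16 14)| = 12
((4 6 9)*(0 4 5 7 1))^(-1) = (0 1 7 5 9 6 4) = [1, 7, 2, 3, 0, 9, 4, 5, 8, 6]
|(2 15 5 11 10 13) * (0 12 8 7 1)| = 30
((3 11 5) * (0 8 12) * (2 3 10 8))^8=(12)=[0, 1, 2, 3, 4, 5, 6, 7, 8, 9, 10, 11, 12]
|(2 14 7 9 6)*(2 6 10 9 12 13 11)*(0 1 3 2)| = |(0 1 3 2 14 7 12 13 11)(9 10)| = 18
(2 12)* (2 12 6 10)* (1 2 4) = (12)(1 2 6 10 4) = [0, 2, 6, 3, 1, 5, 10, 7, 8, 9, 4, 11, 12]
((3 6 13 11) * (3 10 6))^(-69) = (6 10 11 13) = [0, 1, 2, 3, 4, 5, 10, 7, 8, 9, 11, 13, 12, 6]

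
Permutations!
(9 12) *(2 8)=(2 8)(9 12)=[0, 1, 8, 3, 4, 5, 6, 7, 2, 12, 10, 11, 9]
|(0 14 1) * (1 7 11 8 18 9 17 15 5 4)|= 12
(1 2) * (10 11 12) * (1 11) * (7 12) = (1 2 11 7 12 10) = [0, 2, 11, 3, 4, 5, 6, 12, 8, 9, 1, 7, 10]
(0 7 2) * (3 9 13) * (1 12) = (0 7 2)(1 12)(3 9 13) = [7, 12, 0, 9, 4, 5, 6, 2, 8, 13, 10, 11, 1, 3]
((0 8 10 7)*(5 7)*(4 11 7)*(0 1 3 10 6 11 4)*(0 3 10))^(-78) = (0 11 10)(1 3 6)(5 8 7) = [11, 3, 2, 6, 4, 8, 1, 5, 7, 9, 0, 10]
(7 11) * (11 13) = (7 13 11) = [0, 1, 2, 3, 4, 5, 6, 13, 8, 9, 10, 7, 12, 11]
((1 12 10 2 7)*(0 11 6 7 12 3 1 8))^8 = (0 7 11 8 6)(2 10 12) = [7, 1, 10, 3, 4, 5, 0, 11, 6, 9, 12, 8, 2]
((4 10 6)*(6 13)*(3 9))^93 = (3 9)(4 10 13 6) = [0, 1, 2, 9, 10, 5, 4, 7, 8, 3, 13, 11, 12, 6]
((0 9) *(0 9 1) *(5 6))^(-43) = (9)(0 1)(5 6) = [1, 0, 2, 3, 4, 6, 5, 7, 8, 9]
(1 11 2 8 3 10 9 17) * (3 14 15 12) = (1 11 2 8 14 15 12 3 10 9 17) = [0, 11, 8, 10, 4, 5, 6, 7, 14, 17, 9, 2, 3, 13, 15, 12, 16, 1]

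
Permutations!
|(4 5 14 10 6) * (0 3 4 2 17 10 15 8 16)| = 8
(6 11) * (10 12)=(6 11)(10 12)=[0, 1, 2, 3, 4, 5, 11, 7, 8, 9, 12, 6, 10]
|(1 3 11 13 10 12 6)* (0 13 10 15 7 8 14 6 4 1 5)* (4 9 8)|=15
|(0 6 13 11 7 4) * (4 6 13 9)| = 7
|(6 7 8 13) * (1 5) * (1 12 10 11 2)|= 12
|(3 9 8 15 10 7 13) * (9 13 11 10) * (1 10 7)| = 6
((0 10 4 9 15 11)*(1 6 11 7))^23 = (0 7 10 1 4 6 9 11 15) = [7, 4, 2, 3, 6, 5, 9, 10, 8, 11, 1, 15, 12, 13, 14, 0]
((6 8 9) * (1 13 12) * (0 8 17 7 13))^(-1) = (0 1 12 13 7 17 6 9 8) = [1, 12, 2, 3, 4, 5, 9, 17, 0, 8, 10, 11, 13, 7, 14, 15, 16, 6]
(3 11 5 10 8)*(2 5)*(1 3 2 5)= (1 3 11 5 10 8 2)= [0, 3, 1, 11, 4, 10, 6, 7, 2, 9, 8, 5]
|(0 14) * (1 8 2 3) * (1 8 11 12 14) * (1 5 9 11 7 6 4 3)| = 42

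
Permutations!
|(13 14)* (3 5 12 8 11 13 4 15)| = |(3 5 12 8 11 13 14 4 15)| = 9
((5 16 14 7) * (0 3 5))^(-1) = (0 7 14 16 5 3) = [7, 1, 2, 0, 4, 3, 6, 14, 8, 9, 10, 11, 12, 13, 16, 15, 5]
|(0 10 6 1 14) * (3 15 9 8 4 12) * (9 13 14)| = 12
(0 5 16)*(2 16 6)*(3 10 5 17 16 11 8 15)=[17, 1, 11, 10, 4, 6, 2, 7, 15, 9, 5, 8, 12, 13, 14, 3, 0, 16]=(0 17 16)(2 11 8 15 3 10 5 6)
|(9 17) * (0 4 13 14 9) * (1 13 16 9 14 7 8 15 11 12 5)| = 40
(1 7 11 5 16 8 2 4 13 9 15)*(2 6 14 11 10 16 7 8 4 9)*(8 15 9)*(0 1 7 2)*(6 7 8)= [1, 15, 6, 3, 13, 2, 14, 10, 7, 9, 16, 5, 12, 0, 11, 8, 4]= (0 1 15 8 7 10 16 4 13)(2 6 14 11 5)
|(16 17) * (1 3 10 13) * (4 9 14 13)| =|(1 3 10 4 9 14 13)(16 17)| =14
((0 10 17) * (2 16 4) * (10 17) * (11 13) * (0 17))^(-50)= (17)(2 16 4)= [0, 1, 16, 3, 2, 5, 6, 7, 8, 9, 10, 11, 12, 13, 14, 15, 4, 17]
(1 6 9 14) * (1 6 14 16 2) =[0, 14, 1, 3, 4, 5, 9, 7, 8, 16, 10, 11, 12, 13, 6, 15, 2] =(1 14 6 9 16 2)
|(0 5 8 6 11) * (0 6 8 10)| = |(0 5 10)(6 11)| = 6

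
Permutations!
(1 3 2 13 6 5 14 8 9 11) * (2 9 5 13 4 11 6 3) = (1 2 4 11)(3 9 6 13)(5 14 8) = [0, 2, 4, 9, 11, 14, 13, 7, 5, 6, 10, 1, 12, 3, 8]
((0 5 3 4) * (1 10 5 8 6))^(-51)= [5, 0, 2, 1, 10, 6, 4, 7, 3, 9, 8]= (0 5 6 4 10 8 3 1)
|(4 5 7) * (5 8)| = |(4 8 5 7)| = 4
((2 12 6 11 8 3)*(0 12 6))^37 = [12, 1, 11, 6, 4, 5, 8, 7, 2, 9, 10, 3, 0] = (0 12)(2 11 3 6 8)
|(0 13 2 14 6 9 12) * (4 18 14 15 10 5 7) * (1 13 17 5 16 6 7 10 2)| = |(0 17 5 10 16 6 9 12)(1 13)(2 15)(4 18 14 7)| = 8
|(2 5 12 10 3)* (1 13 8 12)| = |(1 13 8 12 10 3 2 5)| = 8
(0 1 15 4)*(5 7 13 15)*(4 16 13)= (0 1 5 7 4)(13 15 16)= [1, 5, 2, 3, 0, 7, 6, 4, 8, 9, 10, 11, 12, 15, 14, 16, 13]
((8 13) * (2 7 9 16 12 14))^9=(2 16)(7 12)(8 13)(9 14)=[0, 1, 16, 3, 4, 5, 6, 12, 13, 14, 10, 11, 7, 8, 9, 15, 2]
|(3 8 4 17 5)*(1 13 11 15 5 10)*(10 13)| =8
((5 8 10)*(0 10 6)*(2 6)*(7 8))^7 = (10) = [0, 1, 2, 3, 4, 5, 6, 7, 8, 9, 10]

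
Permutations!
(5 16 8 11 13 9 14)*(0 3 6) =(0 3 6)(5 16 8 11 13 9 14) =[3, 1, 2, 6, 4, 16, 0, 7, 11, 14, 10, 13, 12, 9, 5, 15, 8]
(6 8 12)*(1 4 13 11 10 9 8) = (1 4 13 11 10 9 8 12 6) = [0, 4, 2, 3, 13, 5, 1, 7, 12, 8, 9, 10, 6, 11]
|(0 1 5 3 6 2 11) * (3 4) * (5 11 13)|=6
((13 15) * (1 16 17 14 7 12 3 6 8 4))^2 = (1 17 7 3 8)(4 16 14 12 6) = [0, 17, 2, 8, 16, 5, 4, 3, 1, 9, 10, 11, 6, 13, 12, 15, 14, 7]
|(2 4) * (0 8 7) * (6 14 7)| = |(0 8 6 14 7)(2 4)| = 10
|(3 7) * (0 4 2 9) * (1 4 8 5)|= |(0 8 5 1 4 2 9)(3 7)|= 14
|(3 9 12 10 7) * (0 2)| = |(0 2)(3 9 12 10 7)| = 10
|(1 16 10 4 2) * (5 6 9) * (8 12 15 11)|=60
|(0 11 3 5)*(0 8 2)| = |(0 11 3 5 8 2)| = 6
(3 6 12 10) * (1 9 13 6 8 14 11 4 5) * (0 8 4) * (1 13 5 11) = (0 8 14 1 9 5 13 6 12 10 3 4 11) = [8, 9, 2, 4, 11, 13, 12, 7, 14, 5, 3, 0, 10, 6, 1]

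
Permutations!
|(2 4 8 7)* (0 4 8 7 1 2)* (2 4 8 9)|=|(0 8 1 4 7)(2 9)|=10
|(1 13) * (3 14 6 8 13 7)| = 7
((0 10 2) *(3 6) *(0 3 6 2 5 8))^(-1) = [8, 1, 3, 2, 4, 10, 6, 7, 5, 9, 0] = (0 8 5 10)(2 3)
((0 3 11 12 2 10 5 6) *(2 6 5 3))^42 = [0, 1, 2, 3, 4, 5, 6, 7, 8, 9, 10, 11, 12] = (12)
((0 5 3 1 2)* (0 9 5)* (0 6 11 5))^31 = (0 9 2 1 3 5 11 6) = [9, 3, 1, 5, 4, 11, 0, 7, 8, 2, 10, 6]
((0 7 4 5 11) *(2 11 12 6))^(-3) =(0 6 4 11 12 7 2 5) =[6, 1, 5, 3, 11, 0, 4, 2, 8, 9, 10, 12, 7]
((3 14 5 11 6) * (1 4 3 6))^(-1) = (1 11 5 14 3 4) = [0, 11, 2, 4, 1, 14, 6, 7, 8, 9, 10, 5, 12, 13, 3]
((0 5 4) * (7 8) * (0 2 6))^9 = (0 6 2 4 5)(7 8) = [6, 1, 4, 3, 5, 0, 2, 8, 7]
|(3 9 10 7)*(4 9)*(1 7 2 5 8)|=|(1 7 3 4 9 10 2 5 8)|=9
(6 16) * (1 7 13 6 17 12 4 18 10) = (1 7 13 6 16 17 12 4 18 10) = [0, 7, 2, 3, 18, 5, 16, 13, 8, 9, 1, 11, 4, 6, 14, 15, 17, 12, 10]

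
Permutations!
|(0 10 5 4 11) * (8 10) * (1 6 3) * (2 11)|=|(0 8 10 5 4 2 11)(1 6 3)|=21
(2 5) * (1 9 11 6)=(1 9 11 6)(2 5)=[0, 9, 5, 3, 4, 2, 1, 7, 8, 11, 10, 6]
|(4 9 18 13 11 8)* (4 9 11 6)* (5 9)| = |(4 11 8 5 9 18 13 6)| = 8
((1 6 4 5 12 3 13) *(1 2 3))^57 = (13)(1 4 12 6 5) = [0, 4, 2, 3, 12, 1, 5, 7, 8, 9, 10, 11, 6, 13]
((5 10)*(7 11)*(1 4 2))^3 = [0, 1, 2, 3, 4, 10, 6, 11, 8, 9, 5, 7] = (5 10)(7 11)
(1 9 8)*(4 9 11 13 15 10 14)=(1 11 13 15 10 14 4 9 8)=[0, 11, 2, 3, 9, 5, 6, 7, 1, 8, 14, 13, 12, 15, 4, 10]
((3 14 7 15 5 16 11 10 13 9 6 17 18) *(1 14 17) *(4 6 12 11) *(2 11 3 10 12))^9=[0, 14, 2, 3, 6, 16, 1, 15, 8, 9, 10, 11, 12, 13, 7, 5, 4, 17, 18]=(18)(1 14 7 15 5 16 4 6)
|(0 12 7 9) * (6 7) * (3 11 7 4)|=|(0 12 6 4 3 11 7 9)|=8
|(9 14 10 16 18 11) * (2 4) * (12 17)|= 6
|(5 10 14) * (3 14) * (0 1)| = 4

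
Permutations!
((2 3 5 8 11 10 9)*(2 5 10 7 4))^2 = (2 10 5 11 4 3 9 8 7) = [0, 1, 10, 9, 3, 11, 6, 2, 7, 8, 5, 4]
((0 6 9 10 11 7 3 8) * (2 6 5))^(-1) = (0 8 3 7 11 10 9 6 2 5) = [8, 1, 5, 7, 4, 0, 2, 11, 3, 6, 9, 10]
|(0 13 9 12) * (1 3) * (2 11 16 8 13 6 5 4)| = 22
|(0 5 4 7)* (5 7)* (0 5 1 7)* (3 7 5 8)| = |(1 5 4)(3 7 8)| = 3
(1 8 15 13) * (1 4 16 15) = (1 8)(4 16 15 13) = [0, 8, 2, 3, 16, 5, 6, 7, 1, 9, 10, 11, 12, 4, 14, 13, 15]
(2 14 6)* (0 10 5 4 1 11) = (0 10 5 4 1 11)(2 14 6) = [10, 11, 14, 3, 1, 4, 2, 7, 8, 9, 5, 0, 12, 13, 6]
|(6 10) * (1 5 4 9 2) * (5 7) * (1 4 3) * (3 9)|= |(1 7 5 9 2 4 3)(6 10)|= 14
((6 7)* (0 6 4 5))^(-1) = (0 5 4 7 6) = [5, 1, 2, 3, 7, 4, 0, 6]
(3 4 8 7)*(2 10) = (2 10)(3 4 8 7) = [0, 1, 10, 4, 8, 5, 6, 3, 7, 9, 2]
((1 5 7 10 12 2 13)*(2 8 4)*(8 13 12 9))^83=[0, 10, 1, 3, 13, 9, 6, 8, 12, 2, 4, 11, 5, 7]=(1 10 4 13 7 8 12 5 9 2)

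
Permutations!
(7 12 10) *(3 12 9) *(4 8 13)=(3 12 10 7 9)(4 8 13)=[0, 1, 2, 12, 8, 5, 6, 9, 13, 3, 7, 11, 10, 4]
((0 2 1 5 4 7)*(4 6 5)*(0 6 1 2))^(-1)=(1 5 6 7 4)=[0, 5, 2, 3, 1, 6, 7, 4]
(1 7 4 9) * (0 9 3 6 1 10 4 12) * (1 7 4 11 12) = [9, 4, 2, 6, 3, 5, 7, 1, 8, 10, 11, 12, 0] = (0 9 10 11 12)(1 4 3 6 7)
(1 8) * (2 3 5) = (1 8)(2 3 5) = [0, 8, 3, 5, 4, 2, 6, 7, 1]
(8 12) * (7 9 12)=(7 9 12 8)=[0, 1, 2, 3, 4, 5, 6, 9, 7, 12, 10, 11, 8]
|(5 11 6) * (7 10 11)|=5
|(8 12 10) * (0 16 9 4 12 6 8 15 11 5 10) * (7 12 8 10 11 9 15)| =|(0 16 15 9 4 8 6 10 7 12)(5 11)| =10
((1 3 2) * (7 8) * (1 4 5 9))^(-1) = (1 9 5 4 2 3)(7 8) = [0, 9, 3, 1, 2, 4, 6, 8, 7, 5]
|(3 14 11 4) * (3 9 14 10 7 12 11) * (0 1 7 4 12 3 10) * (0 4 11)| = |(0 1 7 3 4 9 14 10 11 12)| = 10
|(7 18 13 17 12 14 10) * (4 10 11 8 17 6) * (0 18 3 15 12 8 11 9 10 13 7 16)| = 30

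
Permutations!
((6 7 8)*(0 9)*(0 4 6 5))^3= [6, 1, 2, 3, 8, 4, 5, 0, 9, 7]= (0 6 5 4 8 9 7)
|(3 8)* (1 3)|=3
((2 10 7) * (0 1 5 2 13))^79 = [5, 2, 7, 3, 4, 10, 6, 0, 8, 9, 13, 11, 12, 1] = (0 5 10 13 1 2 7)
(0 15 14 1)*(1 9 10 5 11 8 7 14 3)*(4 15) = (0 4 15 3 1)(5 11 8 7 14 9 10) = [4, 0, 2, 1, 15, 11, 6, 14, 7, 10, 5, 8, 12, 13, 9, 3]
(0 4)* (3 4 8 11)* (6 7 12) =(0 8 11 3 4)(6 7 12) =[8, 1, 2, 4, 0, 5, 7, 12, 11, 9, 10, 3, 6]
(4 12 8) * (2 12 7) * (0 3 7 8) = (0 3 7 2 12)(4 8) = [3, 1, 12, 7, 8, 5, 6, 2, 4, 9, 10, 11, 0]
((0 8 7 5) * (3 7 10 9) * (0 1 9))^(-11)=(0 8 10)(1 5 7 3 9)=[8, 5, 2, 9, 4, 7, 6, 3, 10, 1, 0]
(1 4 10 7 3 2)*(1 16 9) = [0, 4, 16, 2, 10, 5, 6, 3, 8, 1, 7, 11, 12, 13, 14, 15, 9] = (1 4 10 7 3 2 16 9)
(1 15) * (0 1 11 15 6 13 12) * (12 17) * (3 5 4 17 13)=(0 1 6 3 5 4 17 12)(11 15)=[1, 6, 2, 5, 17, 4, 3, 7, 8, 9, 10, 15, 0, 13, 14, 11, 16, 12]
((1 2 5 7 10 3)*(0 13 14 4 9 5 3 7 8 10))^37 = (0 13 14 4 9 5 8 10 7)(1 2 3) = [13, 2, 3, 1, 9, 8, 6, 0, 10, 5, 7, 11, 12, 14, 4]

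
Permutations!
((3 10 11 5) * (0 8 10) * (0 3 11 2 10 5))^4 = [0, 1, 2, 3, 4, 5, 6, 7, 8, 9, 10, 11] = (11)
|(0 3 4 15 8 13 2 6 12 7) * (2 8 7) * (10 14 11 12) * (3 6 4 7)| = |(0 6 10 14 11 12 2 4 15 3 7)(8 13)| = 22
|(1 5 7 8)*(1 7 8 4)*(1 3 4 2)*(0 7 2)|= 4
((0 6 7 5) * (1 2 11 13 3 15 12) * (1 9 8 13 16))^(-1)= (0 5 7 6)(1 16 11 2)(3 13 8 9 12 15)= [5, 16, 1, 13, 4, 7, 0, 6, 9, 12, 10, 2, 15, 8, 14, 3, 11]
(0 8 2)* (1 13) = (0 8 2)(1 13) = [8, 13, 0, 3, 4, 5, 6, 7, 2, 9, 10, 11, 12, 1]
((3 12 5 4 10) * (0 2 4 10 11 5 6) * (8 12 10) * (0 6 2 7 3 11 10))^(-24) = (2 5 4 8 10 12 11) = [0, 1, 5, 3, 8, 4, 6, 7, 10, 9, 12, 2, 11]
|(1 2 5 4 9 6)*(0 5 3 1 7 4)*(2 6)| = |(0 5)(1 6 7 4 9 2 3)| = 14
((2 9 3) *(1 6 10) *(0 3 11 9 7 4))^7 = (0 2 4 3 7)(1 6 10)(9 11) = [2, 6, 4, 7, 3, 5, 10, 0, 8, 11, 1, 9]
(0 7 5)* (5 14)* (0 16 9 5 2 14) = (0 7)(2 14)(5 16 9) = [7, 1, 14, 3, 4, 16, 6, 0, 8, 5, 10, 11, 12, 13, 2, 15, 9]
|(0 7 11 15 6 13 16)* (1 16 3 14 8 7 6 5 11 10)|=30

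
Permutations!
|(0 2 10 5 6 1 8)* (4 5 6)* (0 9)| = |(0 2 10 6 1 8 9)(4 5)| = 14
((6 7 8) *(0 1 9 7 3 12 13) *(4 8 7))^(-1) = (0 13 12 3 6 8 4 9 1) = [13, 0, 2, 6, 9, 5, 8, 7, 4, 1, 10, 11, 3, 12]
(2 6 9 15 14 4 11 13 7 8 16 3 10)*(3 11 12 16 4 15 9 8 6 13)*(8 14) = (2 13 7 6 14 15 8 4 12 16 11 3 10) = [0, 1, 13, 10, 12, 5, 14, 6, 4, 9, 2, 3, 16, 7, 15, 8, 11]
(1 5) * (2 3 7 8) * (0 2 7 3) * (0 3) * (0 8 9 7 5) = [2, 0, 3, 8, 4, 1, 6, 9, 5, 7] = (0 2 3 8 5 1)(7 9)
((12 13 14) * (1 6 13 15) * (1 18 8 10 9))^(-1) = [0, 9, 2, 3, 4, 5, 1, 7, 18, 10, 8, 11, 14, 6, 13, 12, 16, 17, 15] = (1 9 10 8 18 15 12 14 13 6)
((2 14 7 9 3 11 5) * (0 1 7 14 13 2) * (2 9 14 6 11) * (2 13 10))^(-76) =(0 1 7 14 6 11 5)(3 9 13) =[1, 7, 2, 9, 4, 0, 11, 14, 8, 13, 10, 5, 12, 3, 6]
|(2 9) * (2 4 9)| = |(4 9)| = 2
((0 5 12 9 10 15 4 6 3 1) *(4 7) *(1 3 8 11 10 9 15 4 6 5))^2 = (4 12 7 8 10 5 15 6 11) = [0, 1, 2, 3, 12, 15, 11, 8, 10, 9, 5, 4, 7, 13, 14, 6]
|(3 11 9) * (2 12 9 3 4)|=|(2 12 9 4)(3 11)|=4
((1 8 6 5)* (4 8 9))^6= (9)= [0, 1, 2, 3, 4, 5, 6, 7, 8, 9]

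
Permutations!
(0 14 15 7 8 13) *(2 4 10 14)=(0 2 4 10 14 15 7 8 13)=[2, 1, 4, 3, 10, 5, 6, 8, 13, 9, 14, 11, 12, 0, 15, 7]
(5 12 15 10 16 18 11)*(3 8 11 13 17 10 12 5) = (3 8 11)(10 16 18 13 17)(12 15) = [0, 1, 2, 8, 4, 5, 6, 7, 11, 9, 16, 3, 15, 17, 14, 12, 18, 10, 13]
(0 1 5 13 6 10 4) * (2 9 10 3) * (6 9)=[1, 5, 6, 2, 0, 13, 3, 7, 8, 10, 4, 11, 12, 9]=(0 1 5 13 9 10 4)(2 6 3)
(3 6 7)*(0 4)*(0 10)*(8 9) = (0 4 10)(3 6 7)(8 9) = [4, 1, 2, 6, 10, 5, 7, 3, 9, 8, 0]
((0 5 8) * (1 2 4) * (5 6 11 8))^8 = [0, 4, 1, 3, 2, 5, 6, 7, 8, 9, 10, 11] = (11)(1 4 2)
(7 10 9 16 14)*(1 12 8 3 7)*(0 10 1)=(0 10 9 16 14)(1 12 8 3 7)=[10, 12, 2, 7, 4, 5, 6, 1, 3, 16, 9, 11, 8, 13, 0, 15, 14]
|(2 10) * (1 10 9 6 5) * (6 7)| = |(1 10 2 9 7 6 5)| = 7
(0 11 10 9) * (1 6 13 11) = (0 1 6 13 11 10 9) = [1, 6, 2, 3, 4, 5, 13, 7, 8, 0, 9, 10, 12, 11]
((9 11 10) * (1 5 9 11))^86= (11)(1 9 5)= [0, 9, 2, 3, 4, 1, 6, 7, 8, 5, 10, 11]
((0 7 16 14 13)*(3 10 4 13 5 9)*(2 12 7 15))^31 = (0 16 10 2 5 13 7 3 15 14 4 12 9) = [16, 1, 5, 15, 12, 13, 6, 3, 8, 0, 2, 11, 9, 7, 4, 14, 10]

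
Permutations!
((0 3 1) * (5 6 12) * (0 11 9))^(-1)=(0 9 11 1 3)(5 12 6)=[9, 3, 2, 0, 4, 12, 5, 7, 8, 11, 10, 1, 6]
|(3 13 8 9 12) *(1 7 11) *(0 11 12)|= |(0 11 1 7 12 3 13 8 9)|= 9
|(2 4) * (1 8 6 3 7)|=|(1 8 6 3 7)(2 4)|=10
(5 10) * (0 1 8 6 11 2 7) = [1, 8, 7, 3, 4, 10, 11, 0, 6, 9, 5, 2] = (0 1 8 6 11 2 7)(5 10)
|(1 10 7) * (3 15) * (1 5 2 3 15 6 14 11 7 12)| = 21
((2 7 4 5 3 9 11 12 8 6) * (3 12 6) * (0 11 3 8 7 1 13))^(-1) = (0 13 1 2 6 11)(3 9)(4 7 12 5) = [13, 2, 6, 9, 7, 4, 11, 12, 8, 3, 10, 0, 5, 1]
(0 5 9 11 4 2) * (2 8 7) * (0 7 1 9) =(0 5)(1 9 11 4 8)(2 7) =[5, 9, 7, 3, 8, 0, 6, 2, 1, 11, 10, 4]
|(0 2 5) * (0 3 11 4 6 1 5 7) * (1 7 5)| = |(0 2 5 3 11 4 6 7)| = 8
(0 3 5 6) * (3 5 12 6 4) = (0 5 4 3 12 6) = [5, 1, 2, 12, 3, 4, 0, 7, 8, 9, 10, 11, 6]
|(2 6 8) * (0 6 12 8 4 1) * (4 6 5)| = 12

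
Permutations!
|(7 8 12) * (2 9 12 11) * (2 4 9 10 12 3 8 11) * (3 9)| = 8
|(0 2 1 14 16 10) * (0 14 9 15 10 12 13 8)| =11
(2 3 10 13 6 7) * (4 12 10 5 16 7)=(2 3 5 16 7)(4 12 10 13 6)=[0, 1, 3, 5, 12, 16, 4, 2, 8, 9, 13, 11, 10, 6, 14, 15, 7]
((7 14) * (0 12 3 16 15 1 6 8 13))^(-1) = (0 13 8 6 1 15 16 3 12)(7 14) = [13, 15, 2, 12, 4, 5, 1, 14, 6, 9, 10, 11, 0, 8, 7, 16, 3]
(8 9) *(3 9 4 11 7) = [0, 1, 2, 9, 11, 5, 6, 3, 4, 8, 10, 7] = (3 9 8 4 11 7)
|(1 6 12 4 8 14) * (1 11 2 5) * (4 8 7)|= 8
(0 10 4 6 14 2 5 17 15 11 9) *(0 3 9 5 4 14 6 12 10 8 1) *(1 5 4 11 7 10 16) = (0 8 5 17 15 7 10 14 2 11 4 12 16 1)(3 9) = [8, 0, 11, 9, 12, 17, 6, 10, 5, 3, 14, 4, 16, 13, 2, 7, 1, 15]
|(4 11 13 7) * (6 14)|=4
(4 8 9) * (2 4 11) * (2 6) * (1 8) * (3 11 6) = (1 8 9 6 2 4)(3 11) = [0, 8, 4, 11, 1, 5, 2, 7, 9, 6, 10, 3]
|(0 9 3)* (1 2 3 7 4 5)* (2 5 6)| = |(0 9 7 4 6 2 3)(1 5)| = 14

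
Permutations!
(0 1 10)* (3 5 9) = [1, 10, 2, 5, 4, 9, 6, 7, 8, 3, 0] = (0 1 10)(3 5 9)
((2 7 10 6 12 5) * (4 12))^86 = [0, 1, 10, 3, 5, 7, 12, 6, 8, 9, 4, 11, 2] = (2 10 4 5 7 6 12)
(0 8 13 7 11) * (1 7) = (0 8 13 1 7 11) = [8, 7, 2, 3, 4, 5, 6, 11, 13, 9, 10, 0, 12, 1]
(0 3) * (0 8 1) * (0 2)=(0 3 8 1 2)=[3, 2, 0, 8, 4, 5, 6, 7, 1]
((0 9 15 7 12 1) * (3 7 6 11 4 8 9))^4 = (0 1 12 7 3)(4 6 9)(8 11 15) = [1, 12, 2, 0, 6, 5, 9, 3, 11, 4, 10, 15, 7, 13, 14, 8]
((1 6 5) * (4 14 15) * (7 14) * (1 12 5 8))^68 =(15)(1 8 6) =[0, 8, 2, 3, 4, 5, 1, 7, 6, 9, 10, 11, 12, 13, 14, 15]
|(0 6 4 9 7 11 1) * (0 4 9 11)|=|(0 6 9 7)(1 4 11)|=12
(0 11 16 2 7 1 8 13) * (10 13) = (0 11 16 2 7 1 8 10 13) = [11, 8, 7, 3, 4, 5, 6, 1, 10, 9, 13, 16, 12, 0, 14, 15, 2]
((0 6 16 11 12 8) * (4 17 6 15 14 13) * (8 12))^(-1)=(0 8 11 16 6 17 4 13 14 15)=[8, 1, 2, 3, 13, 5, 17, 7, 11, 9, 10, 16, 12, 14, 15, 0, 6, 4]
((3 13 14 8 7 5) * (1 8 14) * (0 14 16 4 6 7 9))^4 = [6, 14, 2, 9, 3, 8, 13, 1, 16, 4, 10, 11, 12, 0, 7, 15, 5] = (0 6 13)(1 14 7)(3 9 4)(5 8 16)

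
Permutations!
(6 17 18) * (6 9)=(6 17 18 9)=[0, 1, 2, 3, 4, 5, 17, 7, 8, 6, 10, 11, 12, 13, 14, 15, 16, 18, 9]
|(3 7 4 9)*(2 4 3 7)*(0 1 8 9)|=8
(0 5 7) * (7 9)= [5, 1, 2, 3, 4, 9, 6, 0, 8, 7]= (0 5 9 7)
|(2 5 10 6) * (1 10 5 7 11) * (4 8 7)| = |(1 10 6 2 4 8 7 11)| = 8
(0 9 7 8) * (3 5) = (0 9 7 8)(3 5) = [9, 1, 2, 5, 4, 3, 6, 8, 0, 7]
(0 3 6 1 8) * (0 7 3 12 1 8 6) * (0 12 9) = (0 9)(1 6 8 7 3 12) = [9, 6, 2, 12, 4, 5, 8, 3, 7, 0, 10, 11, 1]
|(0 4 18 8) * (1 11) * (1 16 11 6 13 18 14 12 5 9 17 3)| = |(0 4 14 12 5 9 17 3 1 6 13 18 8)(11 16)| = 26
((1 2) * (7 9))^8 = (9) = [0, 1, 2, 3, 4, 5, 6, 7, 8, 9]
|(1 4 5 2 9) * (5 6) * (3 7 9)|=|(1 4 6 5 2 3 7 9)|=8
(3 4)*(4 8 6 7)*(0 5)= (0 5)(3 8 6 7 4)= [5, 1, 2, 8, 3, 0, 7, 4, 6]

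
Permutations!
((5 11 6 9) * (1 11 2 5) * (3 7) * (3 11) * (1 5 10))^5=(1 9 3 5 7 2 11 10 6)=[0, 9, 11, 5, 4, 7, 1, 2, 8, 3, 6, 10]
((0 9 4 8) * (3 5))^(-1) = [8, 1, 2, 5, 9, 3, 6, 7, 4, 0] = (0 8 4 9)(3 5)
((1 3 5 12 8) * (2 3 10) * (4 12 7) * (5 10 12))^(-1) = (1 8 12)(2 10 3)(4 7 5) = [0, 8, 10, 2, 7, 4, 6, 5, 12, 9, 3, 11, 1]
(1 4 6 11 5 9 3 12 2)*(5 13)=[0, 4, 1, 12, 6, 9, 11, 7, 8, 3, 10, 13, 2, 5]=(1 4 6 11 13 5 9 3 12 2)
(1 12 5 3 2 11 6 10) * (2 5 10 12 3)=(1 3 5 2 11 6 12 10)=[0, 3, 11, 5, 4, 2, 12, 7, 8, 9, 1, 6, 10]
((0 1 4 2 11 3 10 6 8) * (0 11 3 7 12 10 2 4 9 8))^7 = (0 10 7 8 1 6 12 11 9)(2 3) = [10, 6, 3, 2, 4, 5, 12, 8, 1, 0, 7, 9, 11]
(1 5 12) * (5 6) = (1 6 5 12) = [0, 6, 2, 3, 4, 12, 5, 7, 8, 9, 10, 11, 1]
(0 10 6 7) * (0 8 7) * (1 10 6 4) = [6, 10, 2, 3, 1, 5, 0, 8, 7, 9, 4] = (0 6)(1 10 4)(7 8)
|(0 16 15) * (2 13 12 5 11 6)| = 6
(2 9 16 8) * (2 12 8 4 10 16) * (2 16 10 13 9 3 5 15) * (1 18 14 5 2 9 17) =(1 18 14 5 15 9 16 4 13 17)(2 3)(8 12) =[0, 18, 3, 2, 13, 15, 6, 7, 12, 16, 10, 11, 8, 17, 5, 9, 4, 1, 14]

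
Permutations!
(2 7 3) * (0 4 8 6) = (0 4 8 6)(2 7 3) = [4, 1, 7, 2, 8, 5, 0, 3, 6]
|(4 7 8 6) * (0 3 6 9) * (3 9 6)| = 4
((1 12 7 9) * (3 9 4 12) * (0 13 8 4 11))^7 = (13)(1 3 9) = [0, 3, 2, 9, 4, 5, 6, 7, 8, 1, 10, 11, 12, 13]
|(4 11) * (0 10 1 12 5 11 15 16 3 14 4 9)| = 35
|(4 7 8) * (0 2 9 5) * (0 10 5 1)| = 12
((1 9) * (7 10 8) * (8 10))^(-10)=(10)=[0, 1, 2, 3, 4, 5, 6, 7, 8, 9, 10]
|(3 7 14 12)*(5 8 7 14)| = 3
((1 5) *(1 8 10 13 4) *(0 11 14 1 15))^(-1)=(0 15 4 13 10 8 5 1 14 11)=[15, 14, 2, 3, 13, 1, 6, 7, 5, 9, 8, 0, 12, 10, 11, 4]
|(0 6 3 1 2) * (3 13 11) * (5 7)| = |(0 6 13 11 3 1 2)(5 7)| = 14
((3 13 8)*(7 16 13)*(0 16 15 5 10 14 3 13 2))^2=(0 2 16)(3 15 10)(5 14 7)=[2, 1, 16, 15, 4, 14, 6, 5, 8, 9, 3, 11, 12, 13, 7, 10, 0]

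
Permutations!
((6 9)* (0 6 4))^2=(0 9)(4 6)=[9, 1, 2, 3, 6, 5, 4, 7, 8, 0]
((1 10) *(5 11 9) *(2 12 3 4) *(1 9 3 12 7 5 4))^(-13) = (12)(1 7 10 5 9 11 4 3 2) = [0, 7, 1, 2, 3, 9, 6, 10, 8, 11, 5, 4, 12]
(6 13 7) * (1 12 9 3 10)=[0, 12, 2, 10, 4, 5, 13, 6, 8, 3, 1, 11, 9, 7]=(1 12 9 3 10)(6 13 7)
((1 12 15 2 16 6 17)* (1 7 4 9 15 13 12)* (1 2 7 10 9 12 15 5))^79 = (1 5 9 10 17 6 16 2)(4 7 15 13 12) = [0, 5, 1, 3, 7, 9, 16, 15, 8, 10, 17, 11, 4, 12, 14, 13, 2, 6]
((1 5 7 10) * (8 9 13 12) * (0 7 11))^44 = (13)(0 10 5)(1 11 7) = [10, 11, 2, 3, 4, 0, 6, 1, 8, 9, 5, 7, 12, 13]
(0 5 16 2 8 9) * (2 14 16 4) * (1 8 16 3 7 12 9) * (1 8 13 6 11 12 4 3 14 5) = (0 1 13 6 11 12 9)(2 16 5 3 7 4) = [1, 13, 16, 7, 2, 3, 11, 4, 8, 0, 10, 12, 9, 6, 14, 15, 5]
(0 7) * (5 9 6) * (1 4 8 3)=(0 7)(1 4 8 3)(5 9 6)=[7, 4, 2, 1, 8, 9, 5, 0, 3, 6]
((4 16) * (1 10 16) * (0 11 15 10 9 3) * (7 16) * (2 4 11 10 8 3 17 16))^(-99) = (0 1 15 7 17 3 4 11 10 9 8 2 16) = [1, 15, 16, 4, 11, 5, 6, 17, 2, 8, 9, 10, 12, 13, 14, 7, 0, 3]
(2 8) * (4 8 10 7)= [0, 1, 10, 3, 8, 5, 6, 4, 2, 9, 7]= (2 10 7 4 8)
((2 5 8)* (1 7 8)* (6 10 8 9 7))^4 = (1 2 10)(5 8 6) = [0, 2, 10, 3, 4, 8, 5, 7, 6, 9, 1]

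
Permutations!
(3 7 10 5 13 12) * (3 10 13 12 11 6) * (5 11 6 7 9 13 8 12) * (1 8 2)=(1 8 12 10 11 7 2)(3 9 13 6)=[0, 8, 1, 9, 4, 5, 3, 2, 12, 13, 11, 7, 10, 6]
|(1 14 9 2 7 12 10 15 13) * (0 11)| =18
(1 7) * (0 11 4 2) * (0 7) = (0 11 4 2 7 1) = [11, 0, 7, 3, 2, 5, 6, 1, 8, 9, 10, 4]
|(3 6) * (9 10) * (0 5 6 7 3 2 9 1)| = |(0 5 6 2 9 10 1)(3 7)| = 14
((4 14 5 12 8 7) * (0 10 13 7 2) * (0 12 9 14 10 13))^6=[13, 1, 2, 3, 10, 5, 6, 4, 8, 9, 0, 11, 12, 7, 14]=(14)(0 13 7 4 10)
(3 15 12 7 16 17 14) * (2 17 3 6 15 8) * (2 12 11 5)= (2 17 14 6 15 11 5)(3 8 12 7 16)= [0, 1, 17, 8, 4, 2, 15, 16, 12, 9, 10, 5, 7, 13, 6, 11, 3, 14]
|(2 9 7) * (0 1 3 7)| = |(0 1 3 7 2 9)| = 6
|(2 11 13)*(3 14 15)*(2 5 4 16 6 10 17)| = 9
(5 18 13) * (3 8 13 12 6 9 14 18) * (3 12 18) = (18)(3 8 13 5 12 6 9 14) = [0, 1, 2, 8, 4, 12, 9, 7, 13, 14, 10, 11, 6, 5, 3, 15, 16, 17, 18]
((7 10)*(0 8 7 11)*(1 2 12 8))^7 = [11, 0, 1, 3, 4, 5, 6, 8, 12, 9, 7, 10, 2] = (0 11 10 7 8 12 2 1)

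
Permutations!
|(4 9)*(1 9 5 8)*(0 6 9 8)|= 10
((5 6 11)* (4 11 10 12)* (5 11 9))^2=[0, 1, 2, 3, 5, 10, 12, 7, 8, 6, 4, 11, 9]=(4 5 10)(6 12 9)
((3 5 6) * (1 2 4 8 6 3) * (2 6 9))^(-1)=(1 6)(2 9 8 4)(3 5)=[0, 6, 9, 5, 2, 3, 1, 7, 4, 8]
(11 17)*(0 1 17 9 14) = (0 1 17 11 9 14) = [1, 17, 2, 3, 4, 5, 6, 7, 8, 14, 10, 9, 12, 13, 0, 15, 16, 11]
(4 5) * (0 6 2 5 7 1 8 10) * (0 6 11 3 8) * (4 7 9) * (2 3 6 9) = (0 11 6 3 8 10 9 4 2 5 7 1) = [11, 0, 5, 8, 2, 7, 3, 1, 10, 4, 9, 6]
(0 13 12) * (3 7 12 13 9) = (13)(0 9 3 7 12) = [9, 1, 2, 7, 4, 5, 6, 12, 8, 3, 10, 11, 0, 13]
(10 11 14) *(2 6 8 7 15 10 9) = (2 6 8 7 15 10 11 14 9) = [0, 1, 6, 3, 4, 5, 8, 15, 7, 2, 11, 14, 12, 13, 9, 10]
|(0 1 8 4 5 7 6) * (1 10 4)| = 6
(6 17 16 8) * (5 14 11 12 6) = [0, 1, 2, 3, 4, 14, 17, 7, 5, 9, 10, 12, 6, 13, 11, 15, 8, 16] = (5 14 11 12 6 17 16 8)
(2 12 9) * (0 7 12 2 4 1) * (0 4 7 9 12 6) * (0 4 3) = [9, 3, 2, 0, 1, 5, 4, 6, 8, 7, 10, 11, 12] = (12)(0 9 7 6 4 1 3)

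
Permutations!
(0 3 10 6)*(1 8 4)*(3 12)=(0 12 3 10 6)(1 8 4)=[12, 8, 2, 10, 1, 5, 0, 7, 4, 9, 6, 11, 3]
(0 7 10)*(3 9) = (0 7 10)(3 9) = [7, 1, 2, 9, 4, 5, 6, 10, 8, 3, 0]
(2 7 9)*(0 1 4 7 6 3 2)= (0 1 4 7 9)(2 6 3)= [1, 4, 6, 2, 7, 5, 3, 9, 8, 0]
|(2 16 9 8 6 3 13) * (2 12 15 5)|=10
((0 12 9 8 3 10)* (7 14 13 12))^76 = (0 12 10 13 3 14 8 7 9) = [12, 1, 2, 14, 4, 5, 6, 9, 7, 0, 13, 11, 10, 3, 8]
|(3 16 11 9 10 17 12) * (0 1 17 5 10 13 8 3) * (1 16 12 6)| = |(0 16 11 9 13 8 3 12)(1 17 6)(5 10)| = 24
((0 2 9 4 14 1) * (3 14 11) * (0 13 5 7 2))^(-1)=(1 14 3 11 4 9 2 7 5 13)=[0, 14, 7, 11, 9, 13, 6, 5, 8, 2, 10, 4, 12, 1, 3]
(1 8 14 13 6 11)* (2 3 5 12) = (1 8 14 13 6 11)(2 3 5 12) = [0, 8, 3, 5, 4, 12, 11, 7, 14, 9, 10, 1, 2, 6, 13]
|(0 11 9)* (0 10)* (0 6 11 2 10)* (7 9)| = |(0 2 10 6 11 7 9)| = 7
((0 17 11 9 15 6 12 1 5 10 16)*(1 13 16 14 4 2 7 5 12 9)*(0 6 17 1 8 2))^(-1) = (0 4 14 10 5 7 2 8 11 17 15 9 6 16 13 12 1) = [4, 0, 8, 3, 14, 7, 16, 2, 11, 6, 5, 17, 1, 12, 10, 9, 13, 15]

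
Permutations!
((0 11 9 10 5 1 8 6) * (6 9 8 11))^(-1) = (0 6)(1 5 10 9 8 11) = [6, 5, 2, 3, 4, 10, 0, 7, 11, 8, 9, 1]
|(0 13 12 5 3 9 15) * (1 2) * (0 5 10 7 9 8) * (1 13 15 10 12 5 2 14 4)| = 21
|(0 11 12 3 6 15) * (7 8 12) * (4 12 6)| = 6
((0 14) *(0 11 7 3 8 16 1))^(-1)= (0 1 16 8 3 7 11 14)= [1, 16, 2, 7, 4, 5, 6, 11, 3, 9, 10, 14, 12, 13, 0, 15, 8]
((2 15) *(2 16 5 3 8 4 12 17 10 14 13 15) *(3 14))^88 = (3 17 4)(5 15 14 16 13)(8 10 12) = [0, 1, 2, 17, 3, 15, 6, 7, 10, 9, 12, 11, 8, 5, 16, 14, 13, 4]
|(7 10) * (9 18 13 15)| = 4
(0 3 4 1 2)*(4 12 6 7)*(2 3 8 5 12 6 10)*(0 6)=(0 8 5 12 10 2 6 7 4 1 3)=[8, 3, 6, 0, 1, 12, 7, 4, 5, 9, 2, 11, 10]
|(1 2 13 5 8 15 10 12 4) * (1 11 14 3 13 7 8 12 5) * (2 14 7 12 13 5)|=|(1 14 3 5 13)(2 12 4 11 7 8 15 10)|=40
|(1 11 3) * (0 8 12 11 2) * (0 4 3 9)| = 20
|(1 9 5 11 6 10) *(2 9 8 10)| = 15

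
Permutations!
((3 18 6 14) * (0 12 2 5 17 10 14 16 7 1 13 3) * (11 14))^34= (0 2 17 11)(1 7 16 6 18 3 13)(5 10 14 12)= [2, 7, 17, 13, 4, 10, 18, 16, 8, 9, 14, 0, 5, 1, 12, 15, 6, 11, 3]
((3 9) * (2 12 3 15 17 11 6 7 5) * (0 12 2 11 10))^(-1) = (0 10 17 15 9 3 12)(5 7 6 11) = [10, 1, 2, 12, 4, 7, 11, 6, 8, 3, 17, 5, 0, 13, 14, 9, 16, 15]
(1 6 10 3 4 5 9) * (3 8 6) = [0, 3, 2, 4, 5, 9, 10, 7, 6, 1, 8] = (1 3 4 5 9)(6 10 8)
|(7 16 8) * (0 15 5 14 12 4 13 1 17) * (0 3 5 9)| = |(0 15 9)(1 17 3 5 14 12 4 13)(7 16 8)| = 24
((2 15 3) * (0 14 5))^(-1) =[5, 1, 3, 15, 4, 14, 6, 7, 8, 9, 10, 11, 12, 13, 0, 2] =(0 5 14)(2 3 15)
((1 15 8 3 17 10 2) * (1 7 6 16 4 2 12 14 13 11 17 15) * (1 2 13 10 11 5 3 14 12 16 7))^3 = (1 2)(3 14 4)(5 8 16)(6 7)(10 13 15)(11 17) = [0, 2, 1, 14, 3, 8, 7, 6, 16, 9, 13, 17, 12, 15, 4, 10, 5, 11]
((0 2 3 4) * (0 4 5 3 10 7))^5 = (0 2 10 7)(3 5) = [2, 1, 10, 5, 4, 3, 6, 0, 8, 9, 7]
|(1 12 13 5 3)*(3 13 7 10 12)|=6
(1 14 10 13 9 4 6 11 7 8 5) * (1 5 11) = [0, 14, 2, 3, 6, 5, 1, 8, 11, 4, 13, 7, 12, 9, 10] = (1 14 10 13 9 4 6)(7 8 11)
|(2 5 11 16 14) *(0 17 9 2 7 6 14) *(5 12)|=24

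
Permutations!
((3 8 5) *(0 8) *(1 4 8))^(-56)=(0 5 4)(1 3 8)=[5, 3, 2, 8, 0, 4, 6, 7, 1]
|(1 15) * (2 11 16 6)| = 4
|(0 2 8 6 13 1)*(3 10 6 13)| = 15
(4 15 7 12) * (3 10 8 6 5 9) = (3 10 8 6 5 9)(4 15 7 12) = [0, 1, 2, 10, 15, 9, 5, 12, 6, 3, 8, 11, 4, 13, 14, 7]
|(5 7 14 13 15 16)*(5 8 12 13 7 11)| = 10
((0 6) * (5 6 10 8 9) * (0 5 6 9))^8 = (0 8 10)(5 6 9) = [8, 1, 2, 3, 4, 6, 9, 7, 10, 5, 0]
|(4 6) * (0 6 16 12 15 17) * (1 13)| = |(0 6 4 16 12 15 17)(1 13)| = 14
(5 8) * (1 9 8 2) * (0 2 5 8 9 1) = (9)(0 2) = [2, 1, 0, 3, 4, 5, 6, 7, 8, 9]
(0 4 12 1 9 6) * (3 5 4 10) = (0 10 3 5 4 12 1 9 6) = [10, 9, 2, 5, 12, 4, 0, 7, 8, 6, 3, 11, 1]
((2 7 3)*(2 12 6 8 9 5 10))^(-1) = (2 10 5 9 8 6 12 3 7) = [0, 1, 10, 7, 4, 9, 12, 2, 6, 8, 5, 11, 3]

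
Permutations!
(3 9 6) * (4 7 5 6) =(3 9 4 7 5 6) =[0, 1, 2, 9, 7, 6, 3, 5, 8, 4]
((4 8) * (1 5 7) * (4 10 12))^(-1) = [0, 7, 2, 3, 12, 1, 6, 5, 4, 9, 8, 11, 10] = (1 7 5)(4 12 10 8)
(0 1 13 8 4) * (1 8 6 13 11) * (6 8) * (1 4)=[6, 11, 2, 3, 0, 5, 13, 7, 1, 9, 10, 4, 12, 8]=(0 6 13 8 1 11 4)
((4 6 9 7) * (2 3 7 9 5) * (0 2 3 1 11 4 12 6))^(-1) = (0 4 11 1 2)(3 5 6 12 7) = [4, 2, 0, 5, 11, 6, 12, 3, 8, 9, 10, 1, 7]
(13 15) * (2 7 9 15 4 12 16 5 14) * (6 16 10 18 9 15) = (2 7 15 13 4 12 10 18 9 6 16 5 14) = [0, 1, 7, 3, 12, 14, 16, 15, 8, 6, 18, 11, 10, 4, 2, 13, 5, 17, 9]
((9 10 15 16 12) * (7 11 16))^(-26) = [0, 1, 2, 3, 4, 5, 6, 16, 8, 15, 7, 12, 10, 13, 14, 11, 9] = (7 16 9 15 11 12 10)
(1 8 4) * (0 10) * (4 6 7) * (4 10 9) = [9, 8, 2, 3, 1, 5, 7, 10, 6, 4, 0] = (0 9 4 1 8 6 7 10)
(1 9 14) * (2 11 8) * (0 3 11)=[3, 9, 0, 11, 4, 5, 6, 7, 2, 14, 10, 8, 12, 13, 1]=(0 3 11 8 2)(1 9 14)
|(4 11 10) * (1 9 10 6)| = |(1 9 10 4 11 6)| = 6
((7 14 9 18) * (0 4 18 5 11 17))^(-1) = (0 17 11 5 9 14 7 18 4) = [17, 1, 2, 3, 0, 9, 6, 18, 8, 14, 10, 5, 12, 13, 7, 15, 16, 11, 4]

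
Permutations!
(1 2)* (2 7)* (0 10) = (0 10)(1 7 2) = [10, 7, 1, 3, 4, 5, 6, 2, 8, 9, 0]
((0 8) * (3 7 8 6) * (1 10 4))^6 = (10)(0 6 3 7 8) = [6, 1, 2, 7, 4, 5, 3, 8, 0, 9, 10]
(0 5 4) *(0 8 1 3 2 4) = (0 5)(1 3 2 4 8) = [5, 3, 4, 2, 8, 0, 6, 7, 1]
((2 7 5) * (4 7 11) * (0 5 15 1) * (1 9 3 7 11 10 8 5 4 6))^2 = (0 11 1 4 6)(2 8)(3 15)(5 10)(7 9) = [11, 4, 8, 15, 6, 10, 0, 9, 2, 7, 5, 1, 12, 13, 14, 3]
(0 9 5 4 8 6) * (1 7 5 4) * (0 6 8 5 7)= [9, 0, 2, 3, 5, 1, 6, 7, 8, 4]= (0 9 4 5 1)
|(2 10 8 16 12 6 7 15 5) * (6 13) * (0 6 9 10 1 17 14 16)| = 15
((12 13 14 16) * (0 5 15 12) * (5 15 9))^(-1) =[16, 1, 2, 3, 4, 9, 6, 7, 8, 5, 10, 11, 15, 12, 13, 0, 14] =(0 16 14 13 12 15)(5 9)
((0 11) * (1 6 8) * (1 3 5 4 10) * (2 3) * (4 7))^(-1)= (0 11)(1 10 4 7 5 3 2 8 6)= [11, 10, 8, 2, 7, 3, 1, 5, 6, 9, 4, 0]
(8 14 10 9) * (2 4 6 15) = (2 4 6 15)(8 14 10 9) = [0, 1, 4, 3, 6, 5, 15, 7, 14, 8, 9, 11, 12, 13, 10, 2]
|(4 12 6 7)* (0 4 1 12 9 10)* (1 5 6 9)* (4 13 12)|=|(0 13 12 9 10)(1 4)(5 6 7)|=30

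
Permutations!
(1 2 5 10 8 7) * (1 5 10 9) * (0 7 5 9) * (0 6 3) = (0 7 9 1 2 10 8 5 6 3) = [7, 2, 10, 0, 4, 6, 3, 9, 5, 1, 8]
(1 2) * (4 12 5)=[0, 2, 1, 3, 12, 4, 6, 7, 8, 9, 10, 11, 5]=(1 2)(4 12 5)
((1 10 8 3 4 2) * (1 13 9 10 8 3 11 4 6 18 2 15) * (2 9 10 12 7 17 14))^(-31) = (1 15 4 11 8)(2 10 6 9 7 14 13 3 18 12 17) = [0, 15, 10, 18, 11, 5, 9, 14, 1, 7, 6, 8, 17, 3, 13, 4, 16, 2, 12]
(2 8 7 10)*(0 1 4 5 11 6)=(0 1 4 5 11 6)(2 8 7 10)=[1, 4, 8, 3, 5, 11, 0, 10, 7, 9, 2, 6]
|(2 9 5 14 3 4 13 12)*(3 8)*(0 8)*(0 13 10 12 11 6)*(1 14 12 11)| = 84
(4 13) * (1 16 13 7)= [0, 16, 2, 3, 7, 5, 6, 1, 8, 9, 10, 11, 12, 4, 14, 15, 13]= (1 16 13 4 7)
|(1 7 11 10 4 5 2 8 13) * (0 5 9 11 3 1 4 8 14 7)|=42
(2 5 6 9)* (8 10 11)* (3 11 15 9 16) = (2 5 6 16 3 11 8 10 15 9) = [0, 1, 5, 11, 4, 6, 16, 7, 10, 2, 15, 8, 12, 13, 14, 9, 3]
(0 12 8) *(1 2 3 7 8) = (0 12 1 2 3 7 8) = [12, 2, 3, 7, 4, 5, 6, 8, 0, 9, 10, 11, 1]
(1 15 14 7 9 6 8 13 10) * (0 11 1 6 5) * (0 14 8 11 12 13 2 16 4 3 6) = (0 12 13 10)(1 15 8 2 16 4 3 6 11)(5 14 7 9) = [12, 15, 16, 6, 3, 14, 11, 9, 2, 5, 0, 1, 13, 10, 7, 8, 4]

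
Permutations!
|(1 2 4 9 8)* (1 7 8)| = 4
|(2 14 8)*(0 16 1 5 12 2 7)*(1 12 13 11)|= 28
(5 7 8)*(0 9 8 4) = (0 9 8 5 7 4) = [9, 1, 2, 3, 0, 7, 6, 4, 5, 8]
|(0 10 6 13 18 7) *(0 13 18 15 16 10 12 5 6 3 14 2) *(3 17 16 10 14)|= |(0 12 5 6 18 7 13 15 10 17 16 14 2)|= 13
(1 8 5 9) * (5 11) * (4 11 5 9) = (1 8 5 4 11 9) = [0, 8, 2, 3, 11, 4, 6, 7, 5, 1, 10, 9]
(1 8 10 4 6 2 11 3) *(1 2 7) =(1 8 10 4 6 7)(2 11 3) =[0, 8, 11, 2, 6, 5, 7, 1, 10, 9, 4, 3]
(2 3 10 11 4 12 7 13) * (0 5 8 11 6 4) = (0 5 8 11)(2 3 10 6 4 12 7 13) = [5, 1, 3, 10, 12, 8, 4, 13, 11, 9, 6, 0, 7, 2]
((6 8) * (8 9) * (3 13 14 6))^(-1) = (3 8 9 6 14 13) = [0, 1, 2, 8, 4, 5, 14, 7, 9, 6, 10, 11, 12, 3, 13]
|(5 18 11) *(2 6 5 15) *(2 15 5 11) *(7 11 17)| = |(2 6 17 7 11 5 18)| = 7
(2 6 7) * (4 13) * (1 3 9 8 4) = (1 3 9 8 4 13)(2 6 7) = [0, 3, 6, 9, 13, 5, 7, 2, 4, 8, 10, 11, 12, 1]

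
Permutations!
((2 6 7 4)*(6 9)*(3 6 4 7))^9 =(9)(3 6) =[0, 1, 2, 6, 4, 5, 3, 7, 8, 9]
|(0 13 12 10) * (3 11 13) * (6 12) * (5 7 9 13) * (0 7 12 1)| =|(0 3 11 5 12 10 7 9 13 6 1)| =11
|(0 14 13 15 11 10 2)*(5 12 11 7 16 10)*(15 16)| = |(0 14 13 16 10 2)(5 12 11)(7 15)| = 6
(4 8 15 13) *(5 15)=(4 8 5 15 13)=[0, 1, 2, 3, 8, 15, 6, 7, 5, 9, 10, 11, 12, 4, 14, 13]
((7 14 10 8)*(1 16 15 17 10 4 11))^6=(1 7 15 4 10)(8 16 14 17 11)=[0, 7, 2, 3, 10, 5, 6, 15, 16, 9, 1, 8, 12, 13, 17, 4, 14, 11]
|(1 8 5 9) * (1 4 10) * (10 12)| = 7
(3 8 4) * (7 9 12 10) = (3 8 4)(7 9 12 10) = [0, 1, 2, 8, 3, 5, 6, 9, 4, 12, 7, 11, 10]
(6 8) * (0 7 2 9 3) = [7, 1, 9, 0, 4, 5, 8, 2, 6, 3] = (0 7 2 9 3)(6 8)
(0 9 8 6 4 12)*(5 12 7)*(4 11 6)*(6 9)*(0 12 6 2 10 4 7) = [2, 1, 10, 3, 0, 6, 11, 5, 7, 8, 4, 9, 12] = (12)(0 2 10 4)(5 6 11 9 8 7)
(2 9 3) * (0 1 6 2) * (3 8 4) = [1, 6, 9, 0, 3, 5, 2, 7, 4, 8] = (0 1 6 2 9 8 4 3)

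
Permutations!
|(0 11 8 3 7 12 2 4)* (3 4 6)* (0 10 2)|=10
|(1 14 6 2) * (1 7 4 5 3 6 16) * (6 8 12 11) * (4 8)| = 6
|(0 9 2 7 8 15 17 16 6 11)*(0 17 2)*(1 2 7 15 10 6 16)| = |(0 9)(1 2 15 7 8 10 6 11 17)| = 18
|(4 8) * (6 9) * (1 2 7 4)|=10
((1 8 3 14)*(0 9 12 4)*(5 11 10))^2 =[12, 3, 2, 1, 9, 10, 6, 7, 14, 4, 11, 5, 0, 13, 8] =(0 12)(1 3)(4 9)(5 10 11)(8 14)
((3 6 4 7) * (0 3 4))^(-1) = (0 6 3)(4 7) = [6, 1, 2, 0, 7, 5, 3, 4]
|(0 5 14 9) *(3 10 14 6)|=7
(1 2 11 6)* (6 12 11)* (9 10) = (1 2 6)(9 10)(11 12) = [0, 2, 6, 3, 4, 5, 1, 7, 8, 10, 9, 12, 11]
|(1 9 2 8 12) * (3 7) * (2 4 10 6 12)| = 6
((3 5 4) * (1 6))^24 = (6) = [0, 1, 2, 3, 4, 5, 6]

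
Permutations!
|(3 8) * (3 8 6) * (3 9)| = 3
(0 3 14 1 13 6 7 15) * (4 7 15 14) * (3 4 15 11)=(0 4 7 14 1 13 6 11 3 15)=[4, 13, 2, 15, 7, 5, 11, 14, 8, 9, 10, 3, 12, 6, 1, 0]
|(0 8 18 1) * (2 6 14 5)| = |(0 8 18 1)(2 6 14 5)| = 4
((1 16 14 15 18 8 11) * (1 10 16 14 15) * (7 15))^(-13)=[0, 14, 2, 3, 4, 5, 6, 15, 11, 9, 16, 10, 12, 13, 1, 18, 7, 17, 8]=(1 14)(7 15 18 8 11 10 16)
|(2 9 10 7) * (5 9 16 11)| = |(2 16 11 5 9 10 7)| = 7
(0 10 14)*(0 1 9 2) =(0 10 14 1 9 2) =[10, 9, 0, 3, 4, 5, 6, 7, 8, 2, 14, 11, 12, 13, 1]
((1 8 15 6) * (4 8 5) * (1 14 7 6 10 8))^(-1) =[0, 4, 2, 3, 5, 1, 7, 14, 10, 9, 15, 11, 12, 13, 6, 8] =(1 4 5)(6 7 14)(8 10 15)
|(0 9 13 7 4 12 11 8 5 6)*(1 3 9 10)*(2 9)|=|(0 10 1 3 2 9 13 7 4 12 11 8 5 6)|=14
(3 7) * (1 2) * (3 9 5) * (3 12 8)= [0, 2, 1, 7, 4, 12, 6, 9, 3, 5, 10, 11, 8]= (1 2)(3 7 9 5 12 8)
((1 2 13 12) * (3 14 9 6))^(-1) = (1 12 13 2)(3 6 9 14) = [0, 12, 1, 6, 4, 5, 9, 7, 8, 14, 10, 11, 13, 2, 3]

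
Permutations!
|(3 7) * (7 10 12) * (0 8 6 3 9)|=8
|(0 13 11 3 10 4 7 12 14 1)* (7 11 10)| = |(0 13 10 4 11 3 7 12 14 1)| = 10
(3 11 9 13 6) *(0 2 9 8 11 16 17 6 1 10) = (0 2 9 13 1 10)(3 16 17 6)(8 11) = [2, 10, 9, 16, 4, 5, 3, 7, 11, 13, 0, 8, 12, 1, 14, 15, 17, 6]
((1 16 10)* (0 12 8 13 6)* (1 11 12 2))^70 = [0, 1, 2, 3, 4, 5, 6, 7, 8, 9, 10, 11, 12, 13, 14, 15, 16] = (16)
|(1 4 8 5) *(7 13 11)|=12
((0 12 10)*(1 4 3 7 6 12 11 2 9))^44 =(12) =[0, 1, 2, 3, 4, 5, 6, 7, 8, 9, 10, 11, 12]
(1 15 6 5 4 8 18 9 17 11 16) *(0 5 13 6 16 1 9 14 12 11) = [5, 15, 2, 3, 8, 4, 13, 7, 18, 17, 10, 1, 11, 6, 12, 16, 9, 0, 14] = (0 5 4 8 18 14 12 11 1 15 16 9 17)(6 13)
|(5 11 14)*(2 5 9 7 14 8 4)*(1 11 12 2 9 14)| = 6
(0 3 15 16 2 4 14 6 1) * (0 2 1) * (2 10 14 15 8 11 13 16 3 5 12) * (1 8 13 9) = (0 5 12 2 4 15 3 13 16 8 11 9 1 10 14 6) = [5, 10, 4, 13, 15, 12, 0, 7, 11, 1, 14, 9, 2, 16, 6, 3, 8]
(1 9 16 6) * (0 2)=[2, 9, 0, 3, 4, 5, 1, 7, 8, 16, 10, 11, 12, 13, 14, 15, 6]=(0 2)(1 9 16 6)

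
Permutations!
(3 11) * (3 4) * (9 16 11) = (3 9 16 11 4) = [0, 1, 2, 9, 3, 5, 6, 7, 8, 16, 10, 4, 12, 13, 14, 15, 11]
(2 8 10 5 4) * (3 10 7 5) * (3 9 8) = [0, 1, 3, 10, 2, 4, 6, 5, 7, 8, 9] = (2 3 10 9 8 7 5 4)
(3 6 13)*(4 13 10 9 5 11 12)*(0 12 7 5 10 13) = [12, 1, 2, 6, 0, 11, 13, 5, 8, 10, 9, 7, 4, 3] = (0 12 4)(3 6 13)(5 11 7)(9 10)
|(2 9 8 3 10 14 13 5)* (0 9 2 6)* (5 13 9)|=15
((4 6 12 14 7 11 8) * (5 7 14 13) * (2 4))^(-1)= [0, 1, 8, 3, 2, 13, 4, 5, 11, 9, 10, 7, 6, 12, 14]= (14)(2 8 11 7 5 13 12 6 4)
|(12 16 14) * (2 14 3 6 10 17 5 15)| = |(2 14 12 16 3 6 10 17 5 15)| = 10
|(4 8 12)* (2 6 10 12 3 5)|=|(2 6 10 12 4 8 3 5)|=8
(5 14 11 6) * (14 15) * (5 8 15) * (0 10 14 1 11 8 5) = (0 10 14 8 15 1 11 6 5) = [10, 11, 2, 3, 4, 0, 5, 7, 15, 9, 14, 6, 12, 13, 8, 1]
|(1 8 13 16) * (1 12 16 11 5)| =|(1 8 13 11 5)(12 16)| =10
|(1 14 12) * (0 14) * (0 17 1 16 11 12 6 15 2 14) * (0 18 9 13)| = 12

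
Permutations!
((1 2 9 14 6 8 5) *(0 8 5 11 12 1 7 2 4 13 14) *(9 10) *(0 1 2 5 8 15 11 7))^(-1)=(0 5 7 8 6 14 13 4 1 9 10 2 12 11 15)=[5, 9, 12, 3, 1, 7, 14, 8, 6, 10, 2, 15, 11, 4, 13, 0]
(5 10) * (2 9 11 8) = (2 9 11 8)(5 10) = [0, 1, 9, 3, 4, 10, 6, 7, 2, 11, 5, 8]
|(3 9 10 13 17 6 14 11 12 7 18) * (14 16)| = 12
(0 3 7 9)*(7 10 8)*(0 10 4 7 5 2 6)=[3, 1, 6, 4, 7, 2, 0, 9, 5, 10, 8]=(0 3 4 7 9 10 8 5 2 6)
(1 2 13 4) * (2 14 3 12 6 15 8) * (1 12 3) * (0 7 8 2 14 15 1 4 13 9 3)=(0 7 8 14 4 12 6 1 15 2 9 3)=[7, 15, 9, 0, 12, 5, 1, 8, 14, 3, 10, 11, 6, 13, 4, 2]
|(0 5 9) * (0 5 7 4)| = 6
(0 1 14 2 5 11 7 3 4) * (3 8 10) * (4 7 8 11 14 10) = [1, 10, 5, 7, 0, 14, 6, 11, 4, 9, 3, 8, 12, 13, 2] = (0 1 10 3 7 11 8 4)(2 5 14)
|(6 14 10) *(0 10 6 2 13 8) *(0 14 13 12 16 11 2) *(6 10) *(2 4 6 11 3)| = 8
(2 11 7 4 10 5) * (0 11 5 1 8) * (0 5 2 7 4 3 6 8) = (0 11 4 10 1)(3 6 8 5 7) = [11, 0, 2, 6, 10, 7, 8, 3, 5, 9, 1, 4]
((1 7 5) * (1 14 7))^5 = (5 7 14) = [0, 1, 2, 3, 4, 7, 6, 14, 8, 9, 10, 11, 12, 13, 5]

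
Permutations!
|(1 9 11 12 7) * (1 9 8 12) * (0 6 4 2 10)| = 30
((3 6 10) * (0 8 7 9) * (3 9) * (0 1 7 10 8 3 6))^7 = (0 3)(1 7 6 8 10 9) = [3, 7, 2, 0, 4, 5, 8, 6, 10, 1, 9]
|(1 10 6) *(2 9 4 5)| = 12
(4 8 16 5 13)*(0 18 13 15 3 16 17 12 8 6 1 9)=(0 18 13 4 6 1 9)(3 16 5 15)(8 17 12)=[18, 9, 2, 16, 6, 15, 1, 7, 17, 0, 10, 11, 8, 4, 14, 3, 5, 12, 13]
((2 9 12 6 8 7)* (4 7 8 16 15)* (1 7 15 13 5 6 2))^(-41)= (1 7)(2 9 12)(4 15)(5 13 16 6)= [0, 7, 9, 3, 15, 13, 5, 1, 8, 12, 10, 11, 2, 16, 14, 4, 6]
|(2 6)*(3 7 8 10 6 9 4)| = 8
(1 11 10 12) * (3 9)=(1 11 10 12)(3 9)=[0, 11, 2, 9, 4, 5, 6, 7, 8, 3, 12, 10, 1]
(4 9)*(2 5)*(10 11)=(2 5)(4 9)(10 11)=[0, 1, 5, 3, 9, 2, 6, 7, 8, 4, 11, 10]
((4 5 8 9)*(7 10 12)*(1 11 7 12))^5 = [0, 11, 2, 3, 5, 8, 6, 10, 9, 4, 1, 7, 12] = (12)(1 11 7 10)(4 5 8 9)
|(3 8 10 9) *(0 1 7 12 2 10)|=|(0 1 7 12 2 10 9 3 8)|=9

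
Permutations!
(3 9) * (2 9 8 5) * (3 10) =(2 9 10 3 8 5) =[0, 1, 9, 8, 4, 2, 6, 7, 5, 10, 3]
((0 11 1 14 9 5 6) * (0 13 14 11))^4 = [0, 1, 2, 3, 4, 9, 5, 7, 8, 14, 10, 11, 12, 6, 13] = (5 9 14 13 6)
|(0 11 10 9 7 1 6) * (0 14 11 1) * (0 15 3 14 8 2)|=35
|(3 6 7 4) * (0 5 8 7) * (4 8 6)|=6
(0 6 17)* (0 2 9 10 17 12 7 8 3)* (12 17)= (0 6 17 2 9 10 12 7 8 3)= [6, 1, 9, 0, 4, 5, 17, 8, 3, 10, 12, 11, 7, 13, 14, 15, 16, 2]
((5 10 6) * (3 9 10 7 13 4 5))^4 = (13) = [0, 1, 2, 3, 4, 5, 6, 7, 8, 9, 10, 11, 12, 13]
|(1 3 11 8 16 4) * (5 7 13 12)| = 12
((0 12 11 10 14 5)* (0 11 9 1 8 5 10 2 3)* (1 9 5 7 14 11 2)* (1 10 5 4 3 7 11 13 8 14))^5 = (14)(0 12 4 3)(8 11 10 13) = [12, 1, 2, 0, 3, 5, 6, 7, 11, 9, 13, 10, 4, 8, 14]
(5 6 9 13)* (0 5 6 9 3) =(0 5 9 13 6 3) =[5, 1, 2, 0, 4, 9, 3, 7, 8, 13, 10, 11, 12, 6]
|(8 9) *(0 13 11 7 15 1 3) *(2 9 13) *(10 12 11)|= 12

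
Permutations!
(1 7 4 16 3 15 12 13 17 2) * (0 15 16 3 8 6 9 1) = (0 15 12 13 17 2)(1 7 4 3 16 8 6 9) = [15, 7, 0, 16, 3, 5, 9, 4, 6, 1, 10, 11, 13, 17, 14, 12, 8, 2]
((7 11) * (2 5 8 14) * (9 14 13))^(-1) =[0, 1, 14, 3, 4, 2, 6, 11, 5, 13, 10, 7, 12, 8, 9] =(2 14 9 13 8 5)(7 11)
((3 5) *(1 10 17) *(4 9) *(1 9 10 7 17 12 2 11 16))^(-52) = (1 11 12 4 17)(2 10 9 7 16) = [0, 11, 10, 3, 17, 5, 6, 16, 8, 7, 9, 12, 4, 13, 14, 15, 2, 1]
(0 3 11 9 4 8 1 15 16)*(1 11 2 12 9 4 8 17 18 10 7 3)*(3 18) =(0 1 15 16)(2 12 9 8 11 4 17 3)(7 18 10) =[1, 15, 12, 2, 17, 5, 6, 18, 11, 8, 7, 4, 9, 13, 14, 16, 0, 3, 10]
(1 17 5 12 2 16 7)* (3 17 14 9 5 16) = (1 14 9 5 12 2 3 17 16 7) = [0, 14, 3, 17, 4, 12, 6, 1, 8, 5, 10, 11, 2, 13, 9, 15, 7, 16]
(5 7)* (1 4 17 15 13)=(1 4 17 15 13)(5 7)=[0, 4, 2, 3, 17, 7, 6, 5, 8, 9, 10, 11, 12, 1, 14, 13, 16, 15]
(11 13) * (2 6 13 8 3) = [0, 1, 6, 2, 4, 5, 13, 7, 3, 9, 10, 8, 12, 11] = (2 6 13 11 8 3)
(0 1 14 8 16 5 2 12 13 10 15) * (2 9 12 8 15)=(0 1 14 15)(2 8 16 5 9 12 13 10)=[1, 14, 8, 3, 4, 9, 6, 7, 16, 12, 2, 11, 13, 10, 15, 0, 5]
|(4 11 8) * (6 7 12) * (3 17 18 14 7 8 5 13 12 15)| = 42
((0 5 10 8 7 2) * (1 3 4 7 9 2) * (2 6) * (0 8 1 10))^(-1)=(0 5)(1 10 7 4 3)(2 6 9 8)=[5, 10, 6, 1, 3, 0, 9, 4, 2, 8, 7]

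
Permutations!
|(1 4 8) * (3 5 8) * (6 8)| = 6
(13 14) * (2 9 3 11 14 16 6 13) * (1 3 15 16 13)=(1 3 11 14 2 9 15 16 6)=[0, 3, 9, 11, 4, 5, 1, 7, 8, 15, 10, 14, 12, 13, 2, 16, 6]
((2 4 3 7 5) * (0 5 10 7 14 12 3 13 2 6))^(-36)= (14)= [0, 1, 2, 3, 4, 5, 6, 7, 8, 9, 10, 11, 12, 13, 14]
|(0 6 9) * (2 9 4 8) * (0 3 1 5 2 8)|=|(0 6 4)(1 5 2 9 3)|=15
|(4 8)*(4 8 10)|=|(4 10)|=2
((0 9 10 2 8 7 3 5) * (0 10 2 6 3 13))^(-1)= (0 13 7 8 2 9)(3 6 10 5)= [13, 1, 9, 6, 4, 3, 10, 8, 2, 0, 5, 11, 12, 7]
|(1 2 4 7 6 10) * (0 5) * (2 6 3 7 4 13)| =|(0 5)(1 6 10)(2 13)(3 7)| =6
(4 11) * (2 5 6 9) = [0, 1, 5, 3, 11, 6, 9, 7, 8, 2, 10, 4] = (2 5 6 9)(4 11)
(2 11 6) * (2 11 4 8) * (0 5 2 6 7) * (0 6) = (0 5 2 4 8)(6 11 7) = [5, 1, 4, 3, 8, 2, 11, 6, 0, 9, 10, 7]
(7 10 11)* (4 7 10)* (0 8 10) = (0 8 10 11)(4 7) = [8, 1, 2, 3, 7, 5, 6, 4, 10, 9, 11, 0]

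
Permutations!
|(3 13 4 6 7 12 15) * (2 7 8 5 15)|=|(2 7 12)(3 13 4 6 8 5 15)|=21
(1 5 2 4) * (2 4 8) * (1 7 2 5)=(2 8 5 4 7)=[0, 1, 8, 3, 7, 4, 6, 2, 5]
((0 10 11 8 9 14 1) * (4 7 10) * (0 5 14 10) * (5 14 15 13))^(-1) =(0 7 4)(1 14)(5 13 15)(8 11 10 9) =[7, 14, 2, 3, 0, 13, 6, 4, 11, 8, 9, 10, 12, 15, 1, 5]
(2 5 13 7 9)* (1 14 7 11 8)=(1 14 7 9 2 5 13 11 8)=[0, 14, 5, 3, 4, 13, 6, 9, 1, 2, 10, 8, 12, 11, 7]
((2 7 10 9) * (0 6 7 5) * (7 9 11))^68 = (0 2 6 5 9)(7 11 10) = [2, 1, 6, 3, 4, 9, 5, 11, 8, 0, 7, 10]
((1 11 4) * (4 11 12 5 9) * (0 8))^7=(0 8)(1 5 4 12 9)=[8, 5, 2, 3, 12, 4, 6, 7, 0, 1, 10, 11, 9]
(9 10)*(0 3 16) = (0 3 16)(9 10) = [3, 1, 2, 16, 4, 5, 6, 7, 8, 10, 9, 11, 12, 13, 14, 15, 0]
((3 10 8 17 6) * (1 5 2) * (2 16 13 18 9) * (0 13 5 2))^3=(0 9 18 13)(1 2)(3 17 10 6 8)(5 16)=[9, 2, 1, 17, 4, 16, 8, 7, 3, 18, 6, 11, 12, 0, 14, 15, 5, 10, 13]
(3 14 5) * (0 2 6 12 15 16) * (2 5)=(0 5 3 14 2 6 12 15 16)=[5, 1, 6, 14, 4, 3, 12, 7, 8, 9, 10, 11, 15, 13, 2, 16, 0]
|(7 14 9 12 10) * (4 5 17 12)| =|(4 5 17 12 10 7 14 9)| =8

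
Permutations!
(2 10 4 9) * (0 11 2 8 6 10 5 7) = [11, 1, 5, 3, 9, 7, 10, 0, 6, 8, 4, 2] = (0 11 2 5 7)(4 9 8 6 10)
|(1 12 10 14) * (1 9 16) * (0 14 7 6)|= 9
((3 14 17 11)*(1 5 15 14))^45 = (1 14 3 15 11 5 17) = [0, 14, 2, 15, 4, 17, 6, 7, 8, 9, 10, 5, 12, 13, 3, 11, 16, 1]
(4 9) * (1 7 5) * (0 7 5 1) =(0 7 1 5)(4 9) =[7, 5, 2, 3, 9, 0, 6, 1, 8, 4]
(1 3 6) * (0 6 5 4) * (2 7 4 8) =[6, 3, 7, 5, 0, 8, 1, 4, 2] =(0 6 1 3 5 8 2 7 4)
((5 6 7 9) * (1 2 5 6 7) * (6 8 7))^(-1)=(1 6 5 2)(7 8 9)=[0, 6, 1, 3, 4, 2, 5, 8, 9, 7]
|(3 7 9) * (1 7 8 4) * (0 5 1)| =8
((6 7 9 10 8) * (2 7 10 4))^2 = (2 9)(4 7)(6 8 10) = [0, 1, 9, 3, 7, 5, 8, 4, 10, 2, 6]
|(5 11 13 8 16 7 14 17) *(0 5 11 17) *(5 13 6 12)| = |(0 13 8 16 7 14)(5 17 11 6 12)| = 30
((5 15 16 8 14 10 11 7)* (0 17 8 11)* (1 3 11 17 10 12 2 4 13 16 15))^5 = [10, 1, 8, 3, 14, 5, 6, 7, 13, 9, 0, 11, 17, 12, 16, 15, 2, 4] = (0 10)(2 8 13 12 17 4 14 16)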